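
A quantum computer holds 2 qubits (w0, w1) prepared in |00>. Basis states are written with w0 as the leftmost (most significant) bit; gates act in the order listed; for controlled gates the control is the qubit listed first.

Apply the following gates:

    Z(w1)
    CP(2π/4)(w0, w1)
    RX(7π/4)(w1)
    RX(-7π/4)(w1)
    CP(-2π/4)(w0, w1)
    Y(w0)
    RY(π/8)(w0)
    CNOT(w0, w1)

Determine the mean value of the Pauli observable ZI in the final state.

The observable ZI averages to -sqrt(sqrt(2) + 2)/2.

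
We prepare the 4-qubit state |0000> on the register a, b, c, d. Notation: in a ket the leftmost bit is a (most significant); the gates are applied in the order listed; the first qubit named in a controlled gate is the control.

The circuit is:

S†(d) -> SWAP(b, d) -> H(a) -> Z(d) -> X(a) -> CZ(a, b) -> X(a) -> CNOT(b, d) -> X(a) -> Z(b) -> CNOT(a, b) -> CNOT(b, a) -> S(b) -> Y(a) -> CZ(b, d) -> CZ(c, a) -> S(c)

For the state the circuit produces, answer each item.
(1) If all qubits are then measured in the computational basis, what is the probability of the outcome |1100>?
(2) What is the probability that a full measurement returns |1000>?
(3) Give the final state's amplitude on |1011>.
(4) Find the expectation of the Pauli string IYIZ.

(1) Outcome |1100> occurs with probability 1/2.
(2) The probability of measuring |1000> is 1/2.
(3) |1011> carries amplitude 0 in the final state.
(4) In the final state, IYIZ has expectation 1.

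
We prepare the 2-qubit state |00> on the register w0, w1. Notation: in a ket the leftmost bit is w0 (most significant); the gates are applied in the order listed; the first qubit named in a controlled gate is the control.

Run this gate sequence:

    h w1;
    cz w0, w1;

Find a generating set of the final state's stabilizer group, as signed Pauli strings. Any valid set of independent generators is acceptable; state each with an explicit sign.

One valid set of independent stabilizer generators is +IX, +ZI (any independent generating set of the same group is equally correct).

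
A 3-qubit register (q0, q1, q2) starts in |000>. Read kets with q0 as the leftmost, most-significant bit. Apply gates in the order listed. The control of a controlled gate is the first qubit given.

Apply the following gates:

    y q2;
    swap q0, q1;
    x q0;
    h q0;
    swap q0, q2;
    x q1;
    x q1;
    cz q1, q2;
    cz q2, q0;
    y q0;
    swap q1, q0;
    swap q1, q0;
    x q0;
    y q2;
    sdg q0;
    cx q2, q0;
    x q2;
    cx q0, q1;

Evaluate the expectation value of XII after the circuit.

The expectation value of XII is 0.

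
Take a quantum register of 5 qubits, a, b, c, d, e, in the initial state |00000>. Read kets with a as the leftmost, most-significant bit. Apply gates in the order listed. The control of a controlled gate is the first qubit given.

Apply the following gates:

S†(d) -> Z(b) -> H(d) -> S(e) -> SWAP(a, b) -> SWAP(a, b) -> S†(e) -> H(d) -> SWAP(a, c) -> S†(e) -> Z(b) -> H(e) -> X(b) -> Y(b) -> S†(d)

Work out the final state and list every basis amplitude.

After the circuit, the state carries amplitude -sqrt(2)*I/2 on |00000>, -sqrt(2)*I/2 on |00001>, and 0 on every other basis state. Key observation: the block from step 3 through step 8 cancels to the identity and can be dropped.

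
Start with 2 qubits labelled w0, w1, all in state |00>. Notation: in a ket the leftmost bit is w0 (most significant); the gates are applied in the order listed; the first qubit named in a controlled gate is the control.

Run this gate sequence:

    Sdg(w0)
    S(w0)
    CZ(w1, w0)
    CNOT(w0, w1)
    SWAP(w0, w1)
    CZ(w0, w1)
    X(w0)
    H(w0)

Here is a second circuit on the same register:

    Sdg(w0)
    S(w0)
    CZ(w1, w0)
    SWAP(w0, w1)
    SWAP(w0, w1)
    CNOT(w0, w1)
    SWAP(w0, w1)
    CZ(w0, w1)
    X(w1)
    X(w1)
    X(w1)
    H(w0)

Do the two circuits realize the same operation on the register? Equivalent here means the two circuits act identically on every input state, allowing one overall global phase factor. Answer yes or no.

No: there is an input state on which the two circuits produce genuinely different outputs (not merely differing by a phase).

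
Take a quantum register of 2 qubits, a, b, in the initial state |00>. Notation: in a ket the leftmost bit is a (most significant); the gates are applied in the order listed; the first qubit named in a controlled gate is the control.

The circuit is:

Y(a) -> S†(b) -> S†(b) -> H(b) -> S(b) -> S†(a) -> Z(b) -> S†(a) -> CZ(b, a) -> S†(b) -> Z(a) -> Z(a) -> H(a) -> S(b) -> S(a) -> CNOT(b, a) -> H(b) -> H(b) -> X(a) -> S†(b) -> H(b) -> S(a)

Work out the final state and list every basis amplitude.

After the circuit, the state carries amplitude sqrt(2)*(-1 - I)/4 on |00>, sqrt(2)*(-1 + I)/4 on |01>, sqrt(2)*(1 - I)/4 on |10>, sqrt(2)*(1 + I)/4 on |11>.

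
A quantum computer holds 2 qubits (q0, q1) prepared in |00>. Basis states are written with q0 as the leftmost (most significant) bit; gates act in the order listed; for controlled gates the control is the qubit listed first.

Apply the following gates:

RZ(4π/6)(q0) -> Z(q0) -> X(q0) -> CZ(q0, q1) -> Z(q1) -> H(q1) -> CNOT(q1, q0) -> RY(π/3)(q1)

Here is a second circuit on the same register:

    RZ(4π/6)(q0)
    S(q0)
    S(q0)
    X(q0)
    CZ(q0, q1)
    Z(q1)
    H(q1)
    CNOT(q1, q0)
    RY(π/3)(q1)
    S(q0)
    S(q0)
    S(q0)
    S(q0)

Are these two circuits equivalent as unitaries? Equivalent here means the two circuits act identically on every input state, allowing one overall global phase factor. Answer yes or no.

Yes: on every input state the two circuits agree up to one overall phase factor.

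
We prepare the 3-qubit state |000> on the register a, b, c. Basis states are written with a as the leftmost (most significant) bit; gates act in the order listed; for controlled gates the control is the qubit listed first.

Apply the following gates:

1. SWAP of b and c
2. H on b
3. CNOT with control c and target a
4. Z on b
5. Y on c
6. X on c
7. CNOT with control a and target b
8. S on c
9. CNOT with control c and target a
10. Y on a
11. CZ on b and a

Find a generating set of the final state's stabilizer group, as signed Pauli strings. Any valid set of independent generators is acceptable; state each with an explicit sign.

The final state is stabilized by the group generated by +IXI, -ZII, +IIZ; other independent generating sets are equally valid.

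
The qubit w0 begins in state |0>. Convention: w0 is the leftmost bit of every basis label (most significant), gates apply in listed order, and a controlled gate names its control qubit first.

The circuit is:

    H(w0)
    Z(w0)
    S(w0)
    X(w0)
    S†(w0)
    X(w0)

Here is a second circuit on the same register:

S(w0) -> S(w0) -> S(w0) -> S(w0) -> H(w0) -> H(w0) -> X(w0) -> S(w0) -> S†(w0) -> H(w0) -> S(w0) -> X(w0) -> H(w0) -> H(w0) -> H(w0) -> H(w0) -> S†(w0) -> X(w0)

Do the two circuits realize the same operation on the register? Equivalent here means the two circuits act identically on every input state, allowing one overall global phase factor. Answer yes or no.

Yes: on every input state the two circuits agree up to one overall phase factor.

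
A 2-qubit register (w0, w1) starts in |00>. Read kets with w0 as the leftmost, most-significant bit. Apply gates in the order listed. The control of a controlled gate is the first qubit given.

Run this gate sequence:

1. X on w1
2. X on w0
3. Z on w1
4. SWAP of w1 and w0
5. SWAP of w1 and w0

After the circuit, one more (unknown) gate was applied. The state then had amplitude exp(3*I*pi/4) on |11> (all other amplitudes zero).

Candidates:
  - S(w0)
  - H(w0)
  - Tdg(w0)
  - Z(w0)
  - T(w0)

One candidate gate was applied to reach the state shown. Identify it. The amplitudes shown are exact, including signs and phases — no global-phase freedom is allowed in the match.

It was Tdg(w0) that produced the state shown. Key observation: gates 4-5 undo each other exactly, leaving only the rest of the circuit to track.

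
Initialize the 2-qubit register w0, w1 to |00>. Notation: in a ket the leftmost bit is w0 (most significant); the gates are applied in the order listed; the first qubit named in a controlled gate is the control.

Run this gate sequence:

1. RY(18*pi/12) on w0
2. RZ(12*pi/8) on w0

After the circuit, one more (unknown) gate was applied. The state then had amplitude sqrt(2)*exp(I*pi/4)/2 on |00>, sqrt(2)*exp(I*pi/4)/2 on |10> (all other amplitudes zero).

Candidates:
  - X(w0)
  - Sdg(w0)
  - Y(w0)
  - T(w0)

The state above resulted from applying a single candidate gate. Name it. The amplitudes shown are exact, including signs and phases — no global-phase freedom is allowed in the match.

The unique candidate consistent with the amplitudes is Sdg(w0).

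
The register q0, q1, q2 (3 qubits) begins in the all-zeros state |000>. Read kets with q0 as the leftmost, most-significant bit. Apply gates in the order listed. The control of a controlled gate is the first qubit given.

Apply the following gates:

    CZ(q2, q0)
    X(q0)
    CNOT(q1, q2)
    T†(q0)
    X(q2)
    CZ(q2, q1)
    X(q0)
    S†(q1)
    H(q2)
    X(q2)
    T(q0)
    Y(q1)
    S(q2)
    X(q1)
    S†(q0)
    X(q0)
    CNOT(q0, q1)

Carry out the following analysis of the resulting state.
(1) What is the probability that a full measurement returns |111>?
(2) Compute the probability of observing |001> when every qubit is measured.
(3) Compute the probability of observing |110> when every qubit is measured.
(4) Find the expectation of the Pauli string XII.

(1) Outcome |111> occurs with probability 1/2.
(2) A full measurement returns |001> with probability 0.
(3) Outcome |110> occurs with probability 1/2.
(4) The observable XII averages to 0.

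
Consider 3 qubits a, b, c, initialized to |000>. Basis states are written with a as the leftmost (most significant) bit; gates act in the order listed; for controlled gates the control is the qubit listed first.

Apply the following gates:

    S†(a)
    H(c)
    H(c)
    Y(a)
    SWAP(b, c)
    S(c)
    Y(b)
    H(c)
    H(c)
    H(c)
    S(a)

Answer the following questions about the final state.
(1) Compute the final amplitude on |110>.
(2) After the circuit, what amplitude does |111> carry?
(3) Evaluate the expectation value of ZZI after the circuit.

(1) The amplitude on |110> is -sqrt(2)*I/2.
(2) The amplitude on |111> is -sqrt(2)*I/2.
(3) The expectation value of ZZI is 1.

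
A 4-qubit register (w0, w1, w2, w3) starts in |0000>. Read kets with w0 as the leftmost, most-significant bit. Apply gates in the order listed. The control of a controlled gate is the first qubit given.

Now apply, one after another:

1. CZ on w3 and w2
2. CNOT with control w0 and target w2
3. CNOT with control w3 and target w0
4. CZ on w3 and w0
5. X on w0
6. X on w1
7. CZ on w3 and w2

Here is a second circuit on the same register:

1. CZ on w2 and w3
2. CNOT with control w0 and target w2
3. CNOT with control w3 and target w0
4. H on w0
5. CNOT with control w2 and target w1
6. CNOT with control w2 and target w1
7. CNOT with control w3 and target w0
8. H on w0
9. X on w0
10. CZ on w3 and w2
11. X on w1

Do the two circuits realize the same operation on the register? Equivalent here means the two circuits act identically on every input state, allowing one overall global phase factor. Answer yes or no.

Yes, they are equivalent — the unitaries differ by at most a global phase.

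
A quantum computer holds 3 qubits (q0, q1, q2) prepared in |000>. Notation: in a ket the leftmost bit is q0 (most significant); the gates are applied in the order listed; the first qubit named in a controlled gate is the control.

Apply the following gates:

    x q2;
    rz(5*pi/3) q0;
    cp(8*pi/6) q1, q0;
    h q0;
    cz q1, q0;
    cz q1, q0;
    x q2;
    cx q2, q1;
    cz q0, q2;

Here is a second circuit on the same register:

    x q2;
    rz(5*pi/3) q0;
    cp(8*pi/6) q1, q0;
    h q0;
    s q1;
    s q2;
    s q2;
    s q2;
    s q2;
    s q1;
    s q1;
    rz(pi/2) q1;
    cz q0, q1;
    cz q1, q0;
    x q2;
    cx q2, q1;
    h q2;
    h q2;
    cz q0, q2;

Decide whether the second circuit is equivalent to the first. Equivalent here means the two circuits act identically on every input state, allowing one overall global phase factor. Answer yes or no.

Yes, they are equivalent — the unitaries differ by at most a global phase.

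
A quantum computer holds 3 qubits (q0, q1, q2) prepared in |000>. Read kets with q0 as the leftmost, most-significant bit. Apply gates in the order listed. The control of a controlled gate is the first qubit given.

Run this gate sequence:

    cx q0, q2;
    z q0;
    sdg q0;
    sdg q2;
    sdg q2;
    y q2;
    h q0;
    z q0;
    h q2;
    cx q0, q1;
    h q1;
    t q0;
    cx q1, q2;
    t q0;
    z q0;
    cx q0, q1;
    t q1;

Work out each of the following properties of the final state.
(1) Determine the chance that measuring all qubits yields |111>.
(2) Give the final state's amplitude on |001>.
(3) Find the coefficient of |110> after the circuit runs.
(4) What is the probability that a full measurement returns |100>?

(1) The probability of measuring |111> is 1/8.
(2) The amplitude on |001> is -sqrt(2)*I/4.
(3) The final state's coefficient on |110> equals -sqrt(2)*exp(I*pi/4)/4.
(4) The probability of measuring |100> is 1/8.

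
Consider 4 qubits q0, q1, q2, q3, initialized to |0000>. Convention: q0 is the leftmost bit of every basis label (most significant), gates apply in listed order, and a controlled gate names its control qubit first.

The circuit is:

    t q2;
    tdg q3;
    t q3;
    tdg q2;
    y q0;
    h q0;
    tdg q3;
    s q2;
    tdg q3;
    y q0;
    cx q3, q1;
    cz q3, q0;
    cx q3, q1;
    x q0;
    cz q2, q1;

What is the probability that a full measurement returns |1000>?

Outcome |1000> occurs with probability 1/2. Key observation: the block from step 1 through step 4 cancels to the identity and can be dropped.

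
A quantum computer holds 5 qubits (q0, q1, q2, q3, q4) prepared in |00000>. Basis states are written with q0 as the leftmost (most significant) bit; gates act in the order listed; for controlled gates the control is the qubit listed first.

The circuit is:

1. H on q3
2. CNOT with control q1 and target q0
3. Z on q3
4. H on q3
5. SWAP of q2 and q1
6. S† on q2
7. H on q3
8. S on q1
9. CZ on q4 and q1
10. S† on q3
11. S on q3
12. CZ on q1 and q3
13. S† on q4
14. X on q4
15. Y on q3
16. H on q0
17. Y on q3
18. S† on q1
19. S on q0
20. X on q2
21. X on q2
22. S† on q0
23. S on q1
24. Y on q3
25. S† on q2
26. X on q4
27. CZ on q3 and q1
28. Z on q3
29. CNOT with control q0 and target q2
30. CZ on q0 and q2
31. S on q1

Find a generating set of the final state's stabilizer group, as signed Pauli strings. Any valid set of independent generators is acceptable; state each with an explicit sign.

The stabilizer group can be generated by -XIXII, -IIIXI, +ZIZII, +IZIII, +IIIIZ, among other valid generating sets.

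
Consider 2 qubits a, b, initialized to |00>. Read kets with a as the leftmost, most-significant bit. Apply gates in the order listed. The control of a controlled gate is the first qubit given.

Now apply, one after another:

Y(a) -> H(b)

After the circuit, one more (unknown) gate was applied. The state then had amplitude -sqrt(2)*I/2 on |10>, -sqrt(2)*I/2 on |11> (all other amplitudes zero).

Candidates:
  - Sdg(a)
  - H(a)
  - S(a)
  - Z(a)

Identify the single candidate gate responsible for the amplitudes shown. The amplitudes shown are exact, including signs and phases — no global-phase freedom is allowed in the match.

It was Z(a) that produced the state shown.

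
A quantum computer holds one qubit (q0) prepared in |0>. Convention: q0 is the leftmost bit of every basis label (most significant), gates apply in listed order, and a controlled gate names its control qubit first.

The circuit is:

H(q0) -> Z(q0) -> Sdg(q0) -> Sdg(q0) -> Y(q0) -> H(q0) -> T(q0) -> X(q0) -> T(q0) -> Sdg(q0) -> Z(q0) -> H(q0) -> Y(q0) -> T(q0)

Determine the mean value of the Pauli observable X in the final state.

In the final state, X has expectation -sqrt(2)/2.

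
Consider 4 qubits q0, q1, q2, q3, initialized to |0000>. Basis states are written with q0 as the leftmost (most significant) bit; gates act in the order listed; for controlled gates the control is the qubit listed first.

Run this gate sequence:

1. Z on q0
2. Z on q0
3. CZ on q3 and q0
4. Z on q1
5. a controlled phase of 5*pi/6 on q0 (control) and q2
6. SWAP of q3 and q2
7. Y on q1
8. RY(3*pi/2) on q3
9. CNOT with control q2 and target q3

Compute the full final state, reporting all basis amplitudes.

The resulting statevector has amplitude -sqrt(2)*I/2 on |0100>, sqrt(2)*I/2 on |0101>, and 0 on every other basis state.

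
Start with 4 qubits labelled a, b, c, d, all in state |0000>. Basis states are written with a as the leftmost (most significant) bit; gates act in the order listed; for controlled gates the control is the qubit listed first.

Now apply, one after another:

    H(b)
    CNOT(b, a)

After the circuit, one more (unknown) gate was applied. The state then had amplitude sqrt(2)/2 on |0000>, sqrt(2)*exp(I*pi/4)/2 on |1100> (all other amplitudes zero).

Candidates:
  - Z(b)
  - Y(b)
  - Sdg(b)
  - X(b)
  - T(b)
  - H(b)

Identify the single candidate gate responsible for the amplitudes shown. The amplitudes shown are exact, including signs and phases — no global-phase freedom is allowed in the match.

The applied gate was T(b).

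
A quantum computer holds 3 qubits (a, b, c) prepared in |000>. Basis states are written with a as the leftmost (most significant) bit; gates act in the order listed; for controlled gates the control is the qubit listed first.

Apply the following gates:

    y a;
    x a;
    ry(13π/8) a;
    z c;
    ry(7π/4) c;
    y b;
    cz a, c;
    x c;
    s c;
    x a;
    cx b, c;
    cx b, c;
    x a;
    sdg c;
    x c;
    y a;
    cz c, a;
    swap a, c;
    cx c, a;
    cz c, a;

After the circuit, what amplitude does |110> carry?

The final state's coefficient on |110> equals -I*sqrt(2 - sqrt(2))*sin(3*pi/16)/2. Key observation: the block from step 8 through step 15 cancels to the identity and can be dropped.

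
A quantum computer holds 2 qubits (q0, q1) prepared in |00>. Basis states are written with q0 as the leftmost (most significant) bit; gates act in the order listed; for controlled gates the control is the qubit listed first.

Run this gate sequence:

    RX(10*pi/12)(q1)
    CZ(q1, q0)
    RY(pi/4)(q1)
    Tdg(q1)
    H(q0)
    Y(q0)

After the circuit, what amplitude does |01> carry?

The amplitude on |01> is -sqrt(6 - 3*sqrt(2))*exp(I*pi/4)/8 + sqrt(2 - sqrt(2))*exp(I*pi/4)/8 + sqrt(sqrt(2) + 2)*exp(3*I*pi/4)/8 + sqrt(3*sqrt(2) + 6)*exp(3*I*pi/4)/8.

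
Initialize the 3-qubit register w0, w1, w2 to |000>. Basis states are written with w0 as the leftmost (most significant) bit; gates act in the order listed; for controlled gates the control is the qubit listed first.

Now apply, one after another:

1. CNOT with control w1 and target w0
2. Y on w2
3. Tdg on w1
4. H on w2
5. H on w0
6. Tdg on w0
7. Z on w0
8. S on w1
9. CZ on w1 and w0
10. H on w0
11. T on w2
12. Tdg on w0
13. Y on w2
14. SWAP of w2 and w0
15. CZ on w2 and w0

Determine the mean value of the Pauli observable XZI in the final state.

In the final state, XZI has expectation -1/2.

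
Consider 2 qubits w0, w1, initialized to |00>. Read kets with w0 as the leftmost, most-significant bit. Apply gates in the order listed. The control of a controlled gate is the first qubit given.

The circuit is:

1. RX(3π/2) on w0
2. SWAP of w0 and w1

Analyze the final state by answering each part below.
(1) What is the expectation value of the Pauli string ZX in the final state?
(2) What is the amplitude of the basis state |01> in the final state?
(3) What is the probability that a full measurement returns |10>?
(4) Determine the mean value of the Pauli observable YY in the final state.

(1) The observable ZX averages to 0.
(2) |01> carries amplitude -sqrt(2)*I/2 in the final state.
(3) A full measurement returns |10> with probability 0.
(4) The expectation value of YY is 0.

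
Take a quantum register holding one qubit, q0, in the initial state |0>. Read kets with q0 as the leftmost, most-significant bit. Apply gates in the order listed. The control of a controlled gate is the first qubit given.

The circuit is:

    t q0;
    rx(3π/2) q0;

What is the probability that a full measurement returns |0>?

Outcome |0> occurs with probability 1/2.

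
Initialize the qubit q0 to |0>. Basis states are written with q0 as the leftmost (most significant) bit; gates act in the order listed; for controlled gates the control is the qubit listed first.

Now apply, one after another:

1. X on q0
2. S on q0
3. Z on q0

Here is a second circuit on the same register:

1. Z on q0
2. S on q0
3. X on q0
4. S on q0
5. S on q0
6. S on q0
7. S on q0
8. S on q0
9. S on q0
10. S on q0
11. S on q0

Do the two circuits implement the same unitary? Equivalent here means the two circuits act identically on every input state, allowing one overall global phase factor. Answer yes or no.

No: there is an input state on which the two circuits produce genuinely different outputs (not merely differing by a phase).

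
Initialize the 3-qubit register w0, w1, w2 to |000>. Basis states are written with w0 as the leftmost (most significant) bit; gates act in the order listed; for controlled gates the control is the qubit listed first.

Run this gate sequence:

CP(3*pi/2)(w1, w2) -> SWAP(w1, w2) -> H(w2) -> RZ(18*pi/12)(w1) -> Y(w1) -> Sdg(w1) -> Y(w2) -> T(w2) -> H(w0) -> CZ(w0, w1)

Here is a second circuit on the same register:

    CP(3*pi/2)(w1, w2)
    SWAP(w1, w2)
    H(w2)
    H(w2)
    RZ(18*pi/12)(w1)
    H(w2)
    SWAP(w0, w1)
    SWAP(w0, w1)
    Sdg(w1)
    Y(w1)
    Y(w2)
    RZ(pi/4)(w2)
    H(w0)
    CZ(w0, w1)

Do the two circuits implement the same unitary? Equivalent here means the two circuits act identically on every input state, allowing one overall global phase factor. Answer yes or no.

No, they are not equivalent — no single phase factor reconciles the two unitaries.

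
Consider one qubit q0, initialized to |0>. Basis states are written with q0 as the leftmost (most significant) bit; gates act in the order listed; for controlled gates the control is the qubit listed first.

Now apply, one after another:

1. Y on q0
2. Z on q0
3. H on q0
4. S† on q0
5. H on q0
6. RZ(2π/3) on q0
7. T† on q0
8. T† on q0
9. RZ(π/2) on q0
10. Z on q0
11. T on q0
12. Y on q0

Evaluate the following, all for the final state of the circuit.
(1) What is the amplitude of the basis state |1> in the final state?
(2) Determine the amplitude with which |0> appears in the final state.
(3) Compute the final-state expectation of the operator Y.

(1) |1> carries amplitude (-1 - I)*exp(5*I*pi/12)/2 in the final state.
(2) The amplitude on |0> is -exp(5*I*pi/6)/2 + exp(I*pi/3)/2.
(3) In the final state, Y has expectation -sqrt(6)/4 - sqrt(2)/4.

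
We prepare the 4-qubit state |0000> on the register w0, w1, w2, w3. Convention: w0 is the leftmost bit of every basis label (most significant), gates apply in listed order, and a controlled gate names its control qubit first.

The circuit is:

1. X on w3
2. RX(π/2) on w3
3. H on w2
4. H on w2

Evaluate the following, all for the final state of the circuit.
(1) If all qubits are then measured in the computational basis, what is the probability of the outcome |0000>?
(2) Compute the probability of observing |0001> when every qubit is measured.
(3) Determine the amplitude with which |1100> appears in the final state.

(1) Outcome |0000> occurs with probability 1/2. Key observation: steps 3-4 multiply out to the identity, so the circuit reduces to the remaining gates.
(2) A full measurement returns |0001> with probability 1/2.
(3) |1100> carries amplitude 0 in the final state.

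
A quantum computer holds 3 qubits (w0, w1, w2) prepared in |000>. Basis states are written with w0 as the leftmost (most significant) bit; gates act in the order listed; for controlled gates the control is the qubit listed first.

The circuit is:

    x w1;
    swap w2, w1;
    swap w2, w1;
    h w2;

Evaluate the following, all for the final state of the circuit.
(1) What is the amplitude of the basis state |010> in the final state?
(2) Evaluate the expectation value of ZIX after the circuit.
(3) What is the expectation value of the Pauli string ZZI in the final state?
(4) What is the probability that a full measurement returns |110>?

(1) |010> carries amplitude sqrt(2)/2 in the final state. Key observation: gates 2-3 undo each other exactly, leaving only the rest of the circuit to track.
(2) In the final state, ZIX has expectation 1.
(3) The observable ZZI averages to -1.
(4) The probability of measuring |110> is 0.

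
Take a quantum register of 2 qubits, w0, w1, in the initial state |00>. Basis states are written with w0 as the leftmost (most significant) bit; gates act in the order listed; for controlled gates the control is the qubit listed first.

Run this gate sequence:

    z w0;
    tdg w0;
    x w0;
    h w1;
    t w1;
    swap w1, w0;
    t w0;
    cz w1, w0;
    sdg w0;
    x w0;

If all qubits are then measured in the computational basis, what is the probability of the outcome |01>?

A full measurement returns |01> with probability 1/2.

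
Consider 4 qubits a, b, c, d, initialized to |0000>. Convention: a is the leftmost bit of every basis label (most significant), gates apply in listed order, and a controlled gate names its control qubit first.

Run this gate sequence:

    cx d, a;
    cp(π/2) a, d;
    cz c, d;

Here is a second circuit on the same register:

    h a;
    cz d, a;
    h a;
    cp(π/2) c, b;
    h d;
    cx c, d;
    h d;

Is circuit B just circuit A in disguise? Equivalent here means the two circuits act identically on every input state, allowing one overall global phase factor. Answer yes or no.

No — the two circuits implement different unitaries, even allowing a global phase.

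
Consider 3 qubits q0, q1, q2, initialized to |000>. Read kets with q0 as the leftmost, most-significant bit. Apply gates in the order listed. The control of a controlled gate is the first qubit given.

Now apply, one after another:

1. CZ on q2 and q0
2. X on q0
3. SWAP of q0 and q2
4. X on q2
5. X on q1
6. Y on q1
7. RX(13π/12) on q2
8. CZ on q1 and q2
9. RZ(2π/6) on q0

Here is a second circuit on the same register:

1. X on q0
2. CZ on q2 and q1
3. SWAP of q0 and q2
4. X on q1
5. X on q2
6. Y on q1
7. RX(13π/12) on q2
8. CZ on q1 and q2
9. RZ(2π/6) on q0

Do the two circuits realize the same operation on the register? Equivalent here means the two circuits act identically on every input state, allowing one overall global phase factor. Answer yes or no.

No: there is an input state on which the two circuits produce genuinely different outputs (not merely differing by a phase).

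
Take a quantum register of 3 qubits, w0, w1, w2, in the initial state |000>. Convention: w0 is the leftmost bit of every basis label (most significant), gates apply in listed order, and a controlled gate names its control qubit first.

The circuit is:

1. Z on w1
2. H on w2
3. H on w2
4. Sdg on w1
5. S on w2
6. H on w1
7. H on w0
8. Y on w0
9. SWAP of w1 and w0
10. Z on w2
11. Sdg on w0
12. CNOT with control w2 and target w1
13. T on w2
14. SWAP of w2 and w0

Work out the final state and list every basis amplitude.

After the circuit, the state carries amplitude -I/2 on |000>, -1/2 on |001>, I/2 on |010>, 1/2 on |011>, 0 on |100>, 0 on |101>, 0 on |110>, 0 on |111>. Key observation: the block from step 2 through step 3 cancels to the identity and can be dropped.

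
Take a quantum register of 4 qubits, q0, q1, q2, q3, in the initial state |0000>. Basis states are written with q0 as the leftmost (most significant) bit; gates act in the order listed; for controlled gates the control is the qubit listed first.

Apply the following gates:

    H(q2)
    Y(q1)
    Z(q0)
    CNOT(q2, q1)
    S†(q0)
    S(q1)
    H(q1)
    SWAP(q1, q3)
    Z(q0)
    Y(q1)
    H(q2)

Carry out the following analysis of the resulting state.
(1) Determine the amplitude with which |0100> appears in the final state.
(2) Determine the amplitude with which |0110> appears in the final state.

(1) The final state's coefficient on |0100> equals sqrt(2)*(-1 - I)/4.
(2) |0110> carries amplitude sqrt(2)*(1 - I)/4 in the final state.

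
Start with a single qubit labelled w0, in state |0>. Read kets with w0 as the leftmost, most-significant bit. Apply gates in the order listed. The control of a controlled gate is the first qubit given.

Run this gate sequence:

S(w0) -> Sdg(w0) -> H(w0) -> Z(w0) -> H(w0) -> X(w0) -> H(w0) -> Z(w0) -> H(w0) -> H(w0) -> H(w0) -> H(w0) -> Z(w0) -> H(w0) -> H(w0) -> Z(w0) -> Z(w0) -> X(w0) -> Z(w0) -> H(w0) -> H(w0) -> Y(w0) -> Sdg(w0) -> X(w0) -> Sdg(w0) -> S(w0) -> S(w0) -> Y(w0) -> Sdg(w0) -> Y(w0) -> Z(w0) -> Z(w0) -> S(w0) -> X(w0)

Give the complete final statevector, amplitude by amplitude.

After the circuit, the state carries amplitude -sqrt(2)*I/2 on |0>, -sqrt(2)*I/2 on |1>. Key observation: steps 7-14 multiply out to the identity, so the circuit reduces to the remaining gates.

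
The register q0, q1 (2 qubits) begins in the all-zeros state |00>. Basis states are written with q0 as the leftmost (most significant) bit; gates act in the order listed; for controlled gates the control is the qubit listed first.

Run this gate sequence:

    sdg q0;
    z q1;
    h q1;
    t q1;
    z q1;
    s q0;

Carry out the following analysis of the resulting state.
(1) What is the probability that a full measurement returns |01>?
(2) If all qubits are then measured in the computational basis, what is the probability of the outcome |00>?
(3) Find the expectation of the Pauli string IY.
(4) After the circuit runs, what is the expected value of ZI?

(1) The probability of measuring |01> is 1/2.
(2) A full measurement returns |00> with probability 1/2.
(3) The observable IY averages to -sqrt(2)/2.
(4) In the final state, ZI has expectation 1.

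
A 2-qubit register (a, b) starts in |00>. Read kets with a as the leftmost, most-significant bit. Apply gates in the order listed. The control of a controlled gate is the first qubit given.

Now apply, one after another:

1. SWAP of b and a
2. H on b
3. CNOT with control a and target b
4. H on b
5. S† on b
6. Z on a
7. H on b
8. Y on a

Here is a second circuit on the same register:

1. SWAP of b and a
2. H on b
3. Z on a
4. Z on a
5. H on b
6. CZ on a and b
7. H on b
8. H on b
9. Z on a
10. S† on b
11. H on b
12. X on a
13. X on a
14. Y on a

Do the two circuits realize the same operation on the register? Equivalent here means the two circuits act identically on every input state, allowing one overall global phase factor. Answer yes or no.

Yes: on every input state the two circuits agree up to one overall phase factor.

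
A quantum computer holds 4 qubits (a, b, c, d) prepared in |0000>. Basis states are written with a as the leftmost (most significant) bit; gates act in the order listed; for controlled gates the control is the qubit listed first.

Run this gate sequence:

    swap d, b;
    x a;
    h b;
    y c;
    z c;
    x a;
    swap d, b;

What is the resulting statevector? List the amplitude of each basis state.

The resulting statevector has amplitude -sqrt(2)*I/2 on |0010>, -sqrt(2)*I/2 on |0011>, and 0 on every other basis state.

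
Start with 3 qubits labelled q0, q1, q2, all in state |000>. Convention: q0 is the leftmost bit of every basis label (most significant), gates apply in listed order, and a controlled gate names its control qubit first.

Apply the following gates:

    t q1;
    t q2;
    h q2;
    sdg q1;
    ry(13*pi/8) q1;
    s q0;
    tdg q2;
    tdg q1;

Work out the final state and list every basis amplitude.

The final amplitudes are -sqrt(2)*cos(3*pi/16)/2 on |000>, sqrt(2)*exp(3*I*pi/4)*cos(3*pi/16)/2 on |001>, -sqrt(2)*exp(3*I*pi/4)*sin(3*pi/16)/2 on |010>, -sqrt(2)*I*sin(3*pi/16)/2 on |011>, 0 on |100>, 0 on |101>, 0 on |110>, 0 on |111>.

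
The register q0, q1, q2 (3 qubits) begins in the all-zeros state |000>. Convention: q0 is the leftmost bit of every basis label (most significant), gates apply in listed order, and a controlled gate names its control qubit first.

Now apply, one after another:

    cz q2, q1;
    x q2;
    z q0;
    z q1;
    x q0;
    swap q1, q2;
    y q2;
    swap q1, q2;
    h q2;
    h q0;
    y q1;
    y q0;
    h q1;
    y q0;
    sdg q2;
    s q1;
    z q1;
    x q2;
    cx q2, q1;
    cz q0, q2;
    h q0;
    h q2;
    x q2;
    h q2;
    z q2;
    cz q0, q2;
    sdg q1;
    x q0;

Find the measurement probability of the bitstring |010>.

A full measurement returns |010> with probability 1/4. Key observation: gates 22-25 undo each other exactly, leaving only the rest of the circuit to track.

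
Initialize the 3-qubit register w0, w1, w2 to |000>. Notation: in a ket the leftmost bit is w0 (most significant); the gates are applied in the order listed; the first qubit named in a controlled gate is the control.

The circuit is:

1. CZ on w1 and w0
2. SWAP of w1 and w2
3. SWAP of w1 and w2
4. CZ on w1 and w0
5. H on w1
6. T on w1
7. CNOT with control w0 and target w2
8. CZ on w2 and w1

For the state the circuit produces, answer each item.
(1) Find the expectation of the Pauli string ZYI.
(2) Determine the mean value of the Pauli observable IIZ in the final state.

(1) The observable ZYI averages to sqrt(2)/2. Key observation: gates 2-3 undo each other exactly, leaving only the rest of the circuit to track.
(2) In the final state, IIZ has expectation 1.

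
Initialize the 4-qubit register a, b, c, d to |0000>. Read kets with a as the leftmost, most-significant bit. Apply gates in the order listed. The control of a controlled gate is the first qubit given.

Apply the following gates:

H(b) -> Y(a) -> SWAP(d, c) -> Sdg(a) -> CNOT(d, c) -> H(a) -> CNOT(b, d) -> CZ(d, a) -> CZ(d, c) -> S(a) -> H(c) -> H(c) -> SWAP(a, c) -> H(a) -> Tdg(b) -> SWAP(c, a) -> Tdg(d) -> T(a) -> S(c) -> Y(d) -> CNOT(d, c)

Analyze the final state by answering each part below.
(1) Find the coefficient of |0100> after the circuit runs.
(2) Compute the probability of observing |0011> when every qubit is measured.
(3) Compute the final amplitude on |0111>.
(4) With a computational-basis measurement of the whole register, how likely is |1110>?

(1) The final state's coefficient on |0100> equals -sqrt(2)/4. Key observation: gates 11-12 undo each other exactly, leaving only the rest of the circuit to track.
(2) A full measurement returns |0011> with probability 1/8.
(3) The amplitude on |0111> is 0.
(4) Outcome |1110> occurs with probability 1/8.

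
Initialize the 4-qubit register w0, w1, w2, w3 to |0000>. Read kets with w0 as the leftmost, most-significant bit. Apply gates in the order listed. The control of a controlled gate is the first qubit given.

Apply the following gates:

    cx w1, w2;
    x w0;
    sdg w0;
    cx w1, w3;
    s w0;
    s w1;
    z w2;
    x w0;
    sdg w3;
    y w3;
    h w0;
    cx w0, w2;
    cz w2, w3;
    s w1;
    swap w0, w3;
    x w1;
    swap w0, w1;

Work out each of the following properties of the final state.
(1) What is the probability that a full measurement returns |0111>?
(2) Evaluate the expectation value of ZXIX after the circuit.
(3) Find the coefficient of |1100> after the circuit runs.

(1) A full measurement returns |0111> with probability 0.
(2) The observable ZXIX averages to 0.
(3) The final state's coefficient on |1100> equals sqrt(2)*I/2.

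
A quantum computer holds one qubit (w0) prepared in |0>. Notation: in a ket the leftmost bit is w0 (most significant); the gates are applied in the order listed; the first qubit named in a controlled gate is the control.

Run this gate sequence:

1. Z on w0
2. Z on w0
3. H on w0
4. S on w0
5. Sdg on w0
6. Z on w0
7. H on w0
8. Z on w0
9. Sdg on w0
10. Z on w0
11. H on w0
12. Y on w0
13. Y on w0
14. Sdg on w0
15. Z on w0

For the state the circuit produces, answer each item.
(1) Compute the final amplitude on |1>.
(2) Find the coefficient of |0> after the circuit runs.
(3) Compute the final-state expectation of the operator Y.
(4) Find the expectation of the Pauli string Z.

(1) The final state's coefficient on |1> equals -sqrt(2)/2.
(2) The amplitude on |0> is -sqrt(2)*I/2.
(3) The expectation value of Y is -1.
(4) The expectation value of Z is 0.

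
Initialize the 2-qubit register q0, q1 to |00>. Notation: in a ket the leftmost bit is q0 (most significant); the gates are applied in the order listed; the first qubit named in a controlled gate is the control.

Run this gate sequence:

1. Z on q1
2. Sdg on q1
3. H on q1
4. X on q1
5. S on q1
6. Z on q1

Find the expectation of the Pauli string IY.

The expectation value of IY is -1.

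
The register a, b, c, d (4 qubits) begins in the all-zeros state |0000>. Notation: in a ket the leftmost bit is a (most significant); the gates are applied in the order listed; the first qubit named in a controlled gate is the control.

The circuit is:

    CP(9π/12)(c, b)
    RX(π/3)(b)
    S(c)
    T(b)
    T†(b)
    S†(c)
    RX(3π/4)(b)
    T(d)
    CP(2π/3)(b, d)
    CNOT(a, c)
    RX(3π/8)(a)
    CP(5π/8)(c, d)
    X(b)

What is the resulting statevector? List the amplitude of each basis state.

The final amplitudes are -sqrt(3)*I*sqrt(sqrt(2)/4 + 1/2)*cos(3*pi/16)/2 - I*sqrt(1/2 - sqrt(2)/4)*cos(3*pi/16)/2 on |0000>, -sqrt(sqrt(2)/4 + 1/2)*cos(3*pi/16)/2 + sqrt(3)*sqrt(1/2 - sqrt(2)/4)*cos(3*pi/16)/2 on |0100>, -sqrt(3)*sqrt(sqrt(2)/4 + 1/2)*sin(3*pi/16)/2 - sqrt(1/2 - sqrt(2)/4)*sin(3*pi/16)/2 on |1000>, -sqrt(3)*I*sqrt(1/2 - sqrt(2)/4)*sin(3*pi/16)/2 + I*sqrt(sqrt(2)/4 + 1/2)*sin(3*pi/16)/2 on |1100>, and 0 on every other basis state.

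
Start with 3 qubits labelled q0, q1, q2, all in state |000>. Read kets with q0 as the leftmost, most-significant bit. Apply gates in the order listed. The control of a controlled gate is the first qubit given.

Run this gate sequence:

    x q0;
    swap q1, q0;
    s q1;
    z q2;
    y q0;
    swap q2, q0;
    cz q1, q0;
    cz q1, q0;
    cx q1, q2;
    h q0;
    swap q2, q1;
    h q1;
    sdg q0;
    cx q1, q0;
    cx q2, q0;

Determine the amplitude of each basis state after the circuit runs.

The resulting statevector has amplitude 0 on |000>, I/2 on |001>, 0 on |010>, -1/2 on |011>, 0 on |100>, -1/2 on |101>, 0 on |110>, I/2 on |111>.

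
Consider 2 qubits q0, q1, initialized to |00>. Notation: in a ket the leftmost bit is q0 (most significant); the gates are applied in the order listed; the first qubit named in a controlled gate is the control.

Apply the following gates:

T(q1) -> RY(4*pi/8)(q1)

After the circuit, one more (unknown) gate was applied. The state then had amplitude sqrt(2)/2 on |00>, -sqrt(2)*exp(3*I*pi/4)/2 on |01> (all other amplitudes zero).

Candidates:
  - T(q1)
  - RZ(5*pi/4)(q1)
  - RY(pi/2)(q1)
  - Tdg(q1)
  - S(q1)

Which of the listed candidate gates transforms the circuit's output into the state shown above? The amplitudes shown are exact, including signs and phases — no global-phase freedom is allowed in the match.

It was Tdg(q1) that produced the state shown.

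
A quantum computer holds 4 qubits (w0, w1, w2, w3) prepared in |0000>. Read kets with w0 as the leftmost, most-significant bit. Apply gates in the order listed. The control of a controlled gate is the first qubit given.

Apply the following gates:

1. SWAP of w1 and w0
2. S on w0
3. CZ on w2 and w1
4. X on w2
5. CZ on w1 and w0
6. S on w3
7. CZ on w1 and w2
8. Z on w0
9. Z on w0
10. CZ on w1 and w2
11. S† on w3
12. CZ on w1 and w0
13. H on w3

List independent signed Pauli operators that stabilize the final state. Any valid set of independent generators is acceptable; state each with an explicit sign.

The final state is stabilized by the group generated by +IIIX, +ZIII, +IZII, -IIZI; other independent generating sets are equally valid. Key observation: gates 5-12 undo each other exactly, leaving only the rest of the circuit to track.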